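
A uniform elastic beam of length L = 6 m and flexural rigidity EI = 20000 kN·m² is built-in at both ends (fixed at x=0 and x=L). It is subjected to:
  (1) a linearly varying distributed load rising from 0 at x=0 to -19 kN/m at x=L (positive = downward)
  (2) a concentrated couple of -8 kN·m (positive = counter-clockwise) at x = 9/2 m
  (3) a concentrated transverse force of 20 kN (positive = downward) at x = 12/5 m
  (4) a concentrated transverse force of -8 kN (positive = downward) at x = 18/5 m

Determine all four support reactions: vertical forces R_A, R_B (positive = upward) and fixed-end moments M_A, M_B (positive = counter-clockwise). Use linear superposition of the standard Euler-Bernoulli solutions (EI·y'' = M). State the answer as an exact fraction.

Load 1 — triangular load w₀=-19 kN/m (0→w₀ over full span):
  R_A = 3w₀L/20 = 3·(-19)·6/20 = -171/10 kN
  M_A = w₀L²/30 = (-19)·6²/30 = -114/5 kN·m
  R_B = 7w₀L/20 = 7·(-19)·6/20 = -399/10 kN
  M_B = -w₀L²/20 = -(-19)·6²/20 = 171/5 kN·m
Load 2 — applied couple M₀=-8 kN·m at a=9/2 m (b=L-a=3/2):
  R_A = 6M₀ab/L³ = 6·(-8)·(9/2)·(3/2)/6³ = -3/2 kN
  M_A = M₀b(2a-b)/L² = (-8)·(3/2)·(2·(9/2)-(3/2))/6² = -5/2 kN·m
  R_B = -6M₀ab/L³ = -6·(-8)·(9/2)·(3/2)/6³ = 3/2 kN
  M_B = M₀a(2b-a)/L² = (-8)·(9/2)·(2·(3/2)-(9/2))/6² = 3/2 kN·m
Load 3 — point force P=20 kN at a=12/5 m (b=L-a=18/5):
  R_A = Pb²(3a+b)/L³ = 20·(18/5)²·(3·(12/5)+(18/5))/6³ = 324/25 kN
  M_A = Pab²/L² = 20·(12/5)·(18/5)²/6² = 432/25 kN·m
  R_B = Pa²(a+3b)/L³ = 20·(12/5)²·((12/5)+3·(18/5))/6³ = 176/25 kN
  M_B = -Pa²b/L² = -20·(12/5)²·(18/5)/6² = -288/25 kN·m
Load 4 — point force P=-8 kN at a=18/5 m (b=L-a=12/5):
  R_A = Pb²(3a+b)/L³ = (-8)·(12/5)²·(3·(18/5)+(12/5))/6³ = -352/125 kN
  M_A = Pab²/L² = (-8)·(18/5)·(12/5)²/6² = -576/125 kN·m
  R_B = Pa²(a+3b)/L³ = (-8)·(18/5)²·((18/5)+3·(12/5))/6³ = -648/125 kN
  M_B = -Pa²b/L² = -(-8)·(18/5)²·(12/5)/6² = 864/125 kN·m
Superposition: R_A = -1057/125 kN, M_A = -3157/250 kN·m, R_B = -4568/125 kN, M_B = 7773/250 kN·m

R_A = -1057/125 kN, M_A = -3157/250 kN·m, R_B = -4568/125 kN, M_B = 7773/250 kN·m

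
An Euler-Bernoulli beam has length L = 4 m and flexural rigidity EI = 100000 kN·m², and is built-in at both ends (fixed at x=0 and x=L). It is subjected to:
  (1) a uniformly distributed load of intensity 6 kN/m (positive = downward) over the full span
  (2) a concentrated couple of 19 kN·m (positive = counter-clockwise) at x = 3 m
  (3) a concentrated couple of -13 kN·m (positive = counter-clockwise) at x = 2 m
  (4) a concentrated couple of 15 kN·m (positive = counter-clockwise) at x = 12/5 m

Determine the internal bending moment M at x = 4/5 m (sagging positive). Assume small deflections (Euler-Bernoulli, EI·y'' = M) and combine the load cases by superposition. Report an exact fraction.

Load 1 — uniform load w=6 kN/m over full span:
  M_1 = wLx/2 - wL²/12 - wx²/2 = 6·4·(4/5)/2 - 6·4²/12 - 6·(4/5)²/2 = -8/25 kN·m
Load 2 — applied couple M₀=19 kN·m at a=3 m (b=L-a=1):
  M_2 = R_Ax - M_A  [x≤a] with R_A=171/32, M_A=95/16 = (171/32)·(4/5) - (95/16) = -133/80 kN·m
Load 3 — applied couple M₀=-13 kN·m at a=2 m (b=L-a=2):
  M_3 = R_Ax - M_A  [x≤a] with R_A=-39/8, M_A=-13/4 = (-39/8)·(4/5) - (-13/4) = -13/20 kN·m
Load 4 — applied couple M₀=15 kN·m at a=12/5 m (b=L-a=8/5):
  M_4 = R_Ax - M_A  [x≤a] with R_A=27/5, M_A=24/5 = (27/5)·(4/5) - (24/5) = -12/25 kN·m
Superposition: M = Σ M_i = -249/80 kN·m ≈ -3.112500 kN·m

M(4/5) = -249/80 kN·m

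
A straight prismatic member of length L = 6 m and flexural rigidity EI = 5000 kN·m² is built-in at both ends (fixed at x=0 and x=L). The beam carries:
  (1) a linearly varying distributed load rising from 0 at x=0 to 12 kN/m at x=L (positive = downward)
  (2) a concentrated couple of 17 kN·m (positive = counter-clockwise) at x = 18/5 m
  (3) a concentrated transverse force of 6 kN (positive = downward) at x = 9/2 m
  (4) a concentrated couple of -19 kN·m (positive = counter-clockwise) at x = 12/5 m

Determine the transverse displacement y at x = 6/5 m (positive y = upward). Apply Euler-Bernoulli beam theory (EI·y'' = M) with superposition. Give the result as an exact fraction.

Load 1 — triangular load w₀=12 kN/m (0→w₀ over full span):
  y_1 = -w₀x²(L-x)²(x+2L)/(120LEI) = -12·(6/5)²·(6-(6/5))²·((6/5)+2·6)/(120·6·5000) = -14256/9765625 m
Load 2 — applied couple M₀=17 kN·m at a=18/5 m (b=L-a=12/5):
  y_2 = (R_Ax³/6 - M_Ax²/2)/EI  [x≤a] with R_A=102/25, M_A=136/25 = ((102/25)·(6/5)³/6 - (136/25)·(6/5)²/2)/5000 = -1071/1953125 m
Load 3 — point force P=6 kN at a=9/2 m (b=L-a=3/2):
  y_3 = -Pb²x²(3aL-(3a+b)x)/(6L³EI)  [x≤a] = -6·(3/2)²·(6/5)²·(3·(9/2)·6-(3·(9/2)+(3/2))·(6/5))/(6·6³·5000) = -189/1000000 m
Load 4 — applied couple M₀=-19 kN·m at a=12/5 m (b=L-a=18/5):
  y_4 = (R_Ax³/6 - M_Ax²/2)/EI  [x≤a] with R_A=-114/25, M_A=-57/25 = ((-114/25)·(6/5)³/6 - (-57/25)·(6/5)²/2)/5000 = 513/7812500 m
Superposition: y = Σ y_i = -1332189/625000000 m ≈ -0.002132 m

y(6/5) = -1332189/625000000 m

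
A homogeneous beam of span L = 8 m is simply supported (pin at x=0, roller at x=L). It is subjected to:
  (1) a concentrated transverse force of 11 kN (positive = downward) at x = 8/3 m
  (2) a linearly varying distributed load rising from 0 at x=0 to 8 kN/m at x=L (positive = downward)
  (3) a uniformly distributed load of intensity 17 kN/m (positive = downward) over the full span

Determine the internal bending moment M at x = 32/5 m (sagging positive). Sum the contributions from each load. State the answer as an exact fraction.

Load 1 — point force P=11 kN at a=8/3 m (b=L-a=16/3):
  M_1 = Pa(L-x)/L  [x>a] = 11·(8/3)·(8-(32/5))/8 = 88/15 kN·m
Load 2 — triangular load w₀=8 kN/m (0→w₀ over full span):
  M_2 = w₀Lx/6 - w₀x³/(6L) = 8·8·(32/5)/6 - 8·(32/5)³/(6·8) = 3072/125 kN·m
Load 3 — uniform load w=17 kN/m over full span:
  M_3 = wx(L-x)/2 = 17·(32/5)·(8-(32/5))/2 = 2176/25 kN·m
Superposition: M = Σ M_i = 44056/375 kN·m ≈ 117.482667 kN·m

M(32/5) = 44056/375 kN·m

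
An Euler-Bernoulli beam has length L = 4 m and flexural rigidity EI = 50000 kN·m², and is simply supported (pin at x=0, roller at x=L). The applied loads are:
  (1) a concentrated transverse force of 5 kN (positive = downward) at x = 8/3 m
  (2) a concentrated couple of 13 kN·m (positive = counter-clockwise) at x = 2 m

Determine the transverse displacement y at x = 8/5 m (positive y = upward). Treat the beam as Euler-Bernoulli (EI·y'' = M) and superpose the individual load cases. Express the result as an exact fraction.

Load 1 — point force P=5 kN at a=8/3 m (b=L-a=4/3):
  y_1 = -Pbx(L²-b²-x²)/(6LEI)  [x≤a] = -5·(4/3)·(8/5)·(4²-(4/3)²-(8/5)²)/(6·4·50000) = -656/6328125 m
Load 2 — applied couple M₀=13 kN·m at a=2 m (b=L-a=2):
  y_2 = (M₀x³/(6L)+C₁x)/EI  [x≤a] with C₁=M₀(3b²-L²)/(6L)=-13/6 = (13·(8/5)³/(6·4)+(-13/6)·(8/5))/50000 = -39/1562500 m
Superposition: y = Σ y_i = -16279/126562500 m ≈ -0.000129 m

y(8/5) = -16279/126562500 m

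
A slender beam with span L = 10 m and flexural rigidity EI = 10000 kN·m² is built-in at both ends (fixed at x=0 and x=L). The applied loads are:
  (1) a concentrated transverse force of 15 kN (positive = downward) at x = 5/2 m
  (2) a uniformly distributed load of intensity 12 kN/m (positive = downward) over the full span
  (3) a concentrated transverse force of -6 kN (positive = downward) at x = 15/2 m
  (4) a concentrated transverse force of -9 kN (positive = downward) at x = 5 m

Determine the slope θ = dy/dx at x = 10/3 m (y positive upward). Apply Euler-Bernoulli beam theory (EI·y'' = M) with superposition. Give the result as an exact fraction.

θ(10/3) = -541/86400 rad

Load 1 — point force P=15 kN at a=5/2 m (b=L-a=15/2):
  θ_1 = Pa²(L-x)(2bL-(3b+a)(L-x))/(2L³EI)  [x>a] = 15·(5/2)²·(10-(10/3))·(2·(15/2)·10-(3·(15/2)+(5/2))·(10-(10/3)))/(2·10³·10000) = -1/1920 rad
Load 2 — uniform load w=12 kN/m over full span:
  θ_2 = -wx(L-x)(L-2x)/(12EI) = -12·(10/3)·(10-(10/3))·(10-2·(10/3))/(12·10000) = -1/135 rad
Load 3 — point force P=-6 kN at a=15/2 m (b=L-a=5/2):
  θ_3 = -Pb²x(2aL-(3a+b)x)/(2L³EI)  [x≤a] = -(-6)·(5/2)²·(10/3)·(2·(15/2)·10-(3·(15/2)+(5/2))·(10/3))/(2·10³·10000) = 1/2400 rad
Load 4 — point force P=-9 kN at a=5 m (b=L-a=5):
  θ_4 = -Pb²x(2aL-(3a+b)x)/(2L³EI)  [x≤a] = -(-9)·5²·(10/3)·(2·5·10-(3·5+5)·(10/3))/(2·10³·10000) = 1/800 rad
Superposition: θ = Σ θ_i = -541/86400 rad ≈ -0.006262 rad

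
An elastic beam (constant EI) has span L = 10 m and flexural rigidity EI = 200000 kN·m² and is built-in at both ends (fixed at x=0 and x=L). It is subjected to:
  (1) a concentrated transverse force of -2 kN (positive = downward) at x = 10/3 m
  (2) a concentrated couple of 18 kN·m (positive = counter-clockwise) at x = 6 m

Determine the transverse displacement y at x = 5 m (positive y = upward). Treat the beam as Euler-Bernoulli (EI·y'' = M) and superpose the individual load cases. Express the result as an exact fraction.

Load 1 — point force P=-2 kN at a=10/3 m (b=L-a=20/3):
  y_1 = -Pa²(L-x)²(3bL-(3b+a)(L-x))/(6L³EI)  [x>a] = -(-2)·(10/3)²·(10-5)²·(3·(20/3)·10-(3·(20/3)+(10/3))·(10-5))/(6·10³·200000) = 1/25920 m
Load 2 — applied couple M₀=18 kN·m at a=6 m (b=L-a=4):
  y_2 = (R_Ax³/6 - M_Ax²/2)/EI  [x≤a] with R_A=324/125, M_A=144/25 = ((324/125)·5³/6 - (144/25)·5²/2)/200000 = -9/100000 m
Superposition: y = Σ y_i = -833/16200000 m ≈ -0.000051 m

y(5) = -833/16200000 m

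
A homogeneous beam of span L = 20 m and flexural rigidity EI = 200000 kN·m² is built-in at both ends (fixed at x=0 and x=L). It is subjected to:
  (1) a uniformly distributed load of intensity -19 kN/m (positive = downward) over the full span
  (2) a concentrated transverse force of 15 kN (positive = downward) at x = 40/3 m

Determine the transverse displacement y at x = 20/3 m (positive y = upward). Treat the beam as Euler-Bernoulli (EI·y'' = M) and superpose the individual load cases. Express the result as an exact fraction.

y(20/3) = 217/7290 m

Load 1 — uniform load w=-19 kN/m over full span:
  y_1 = -wx²(L-x)²/(24EI) = -(-19)·(20/3)²·(20-(20/3))²/(24·200000) = 38/1215 m
Load 2 — point force P=15 kN at a=40/3 m (b=L-a=20/3):
  y_2 = -Pb²x²(3aL-(3a+b)x)/(6L³EI)  [x≤a] = -15·(20/3)²·(20/3)²·(3·(40/3)·20-(3·(40/3)+(20/3))·(20/3))/(6·20³·200000) = -11/7290 m
Superposition: y = Σ y_i = 217/7290 m ≈ 0.029767 m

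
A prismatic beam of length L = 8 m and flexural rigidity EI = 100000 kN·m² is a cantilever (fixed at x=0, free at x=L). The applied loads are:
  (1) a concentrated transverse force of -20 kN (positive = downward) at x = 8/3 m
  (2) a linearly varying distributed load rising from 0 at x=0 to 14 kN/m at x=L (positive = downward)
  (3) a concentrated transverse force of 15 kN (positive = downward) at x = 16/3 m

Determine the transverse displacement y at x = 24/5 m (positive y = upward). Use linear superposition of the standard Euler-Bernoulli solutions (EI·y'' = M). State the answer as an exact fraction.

y(24/5) = -111240664/3955078125 m

Load 1 — point force P=-20 kN at a=8/3 m (b=L-a=16/3):
  y_1 = -Pa²(3x-a)/(6EI)  [x>a] = -(-20)·(8/3)²·(3·(24/5)-(8/3))/(6·100000) = 704/253125 m
Load 2 — triangular load w₀=14 kN/m (0→w₀ over full span):
  y_2 = (w₀Lx³/12-w₀L²x²/6-w₀x⁵/(120L))/EI = (14·8·(24/5)³/12-14·8²·(24/5)²/6-14·(24/5)⁵/(120·8))/100000 = -1194144/48828125 m
Load 3 — point force P=15 kN at a=16/3 m (b=L-a=8/3):
  y_3 = -Px²(3a-x)/(6EI)  [x≤a] = -15·(24/5)²·(3·(16/3)-(24/5))/(6·100000) = -504/78125 m
Superposition: y = Σ y_i = -111240664/3955078125 m ≈ -0.028126 m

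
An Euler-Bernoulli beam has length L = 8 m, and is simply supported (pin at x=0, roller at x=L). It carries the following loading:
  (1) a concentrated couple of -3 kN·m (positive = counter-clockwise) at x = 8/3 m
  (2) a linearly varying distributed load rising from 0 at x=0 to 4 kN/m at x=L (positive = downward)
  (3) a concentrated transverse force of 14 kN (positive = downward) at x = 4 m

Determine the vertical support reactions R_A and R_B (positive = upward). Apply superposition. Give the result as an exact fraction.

Load 1 — applied couple M₀=-3 kN·m at a=8/3 m (b=L-a=16/3):
  R_A = M₀/L = (-3)/8 = -3/8 kN
  R_B = -M₀/L = -(-3)/8 = 3/8 kN
Load 2 — triangular load w₀=4 kN/m (0→w₀ over full span):
  R_A = w₀L/6 = 4·8/6 = 16/3 kN
  R_B = w₀L/3 = 4·8/3 = 32/3 kN
Load 3 — point force P=14 kN at a=4 m (b=L-a=4):
  R_A = Pb/L = 14·4/8 = 7 kN
  R_B = Pa/L = 14·4/8 = 7 kN
Superposition: R_A = 287/24 kN, R_B = 433/24 kN

R_A = 287/24 kN, R_B = 433/24 kN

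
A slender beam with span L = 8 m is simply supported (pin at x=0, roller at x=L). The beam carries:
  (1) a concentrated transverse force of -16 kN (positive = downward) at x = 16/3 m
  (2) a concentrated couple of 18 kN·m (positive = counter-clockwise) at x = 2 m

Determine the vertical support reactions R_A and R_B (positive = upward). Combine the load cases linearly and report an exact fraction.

R_A = -37/12 kN, R_B = -155/12 kN

Load 1 — point force P=-16 kN at a=16/3 m (b=L-a=8/3):
  R_A = Pb/L = (-16)·(8/3)/8 = -16/3 kN
  R_B = Pa/L = (-16)·(16/3)/8 = -32/3 kN
Load 2 — applied couple M₀=18 kN·m at a=2 m (b=L-a=6):
  R_A = M₀/L = 18/8 = 9/4 kN
  R_B = -M₀/L = -18/8 = -9/4 kN
Superposition: R_A = -37/12 kN, R_B = -155/12 kN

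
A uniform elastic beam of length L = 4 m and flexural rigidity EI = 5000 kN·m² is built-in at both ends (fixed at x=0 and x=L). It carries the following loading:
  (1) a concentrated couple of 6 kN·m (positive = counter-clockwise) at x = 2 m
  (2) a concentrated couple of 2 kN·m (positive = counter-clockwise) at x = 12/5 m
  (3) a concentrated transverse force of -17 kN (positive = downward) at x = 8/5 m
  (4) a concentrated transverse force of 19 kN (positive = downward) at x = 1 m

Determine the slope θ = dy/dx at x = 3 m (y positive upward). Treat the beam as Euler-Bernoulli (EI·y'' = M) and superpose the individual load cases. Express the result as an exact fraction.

Load 1 — applied couple M₀=6 kN·m at a=2 m (b=L-a=2):
  θ_1 = (R_Ax²/2 - M_Ax - M₀(x-a))/EI  [x>a] with R_A=9/4, M_A=3/2 = ((9/4)·3²/2 - (3/2)·3 - 6·(3-2))/5000 = -3/40000 rad
Load 2 — applied couple M₀=2 kN·m at a=12/5 m (b=L-a=8/5):
  θ_2 = (R_Ax²/2 - M_Ax - M₀(x-a))/EI  [x>a] with R_A=18/25, M_A=16/25 = ((18/25)·3²/2 - (16/25)·3 - 2·(3-(12/5)))/5000 = 3/125000 rad
Load 3 — point force P=-17 kN at a=8/5 m (b=L-a=12/5):
  θ_3 = Pa²(L-x)(2bL-(3b+a)(L-x))/(2L³EI)  [x>a] = (-17)·(8/5)²·(4-3)·(2·(12/5)·4-(3·(12/5)+(8/5))·(4-3))/(2·4³·5000) = -221/312500 rad
Load 4 — point force P=19 kN at a=1 m (b=L-a=3):
  θ_4 = Pa²(L-x)(2bL-(3b+a)(L-x))/(2L³EI)  [x>a] = 19·1²·(4-3)·(2·3·4-(3·3+1)·(4-3))/(2·4³·5000) = 133/320000 rad
Superposition: θ = Σ θ_i = -13703/40000000 rad ≈ -0.000343 rad

θ(3) = -13703/40000000 rad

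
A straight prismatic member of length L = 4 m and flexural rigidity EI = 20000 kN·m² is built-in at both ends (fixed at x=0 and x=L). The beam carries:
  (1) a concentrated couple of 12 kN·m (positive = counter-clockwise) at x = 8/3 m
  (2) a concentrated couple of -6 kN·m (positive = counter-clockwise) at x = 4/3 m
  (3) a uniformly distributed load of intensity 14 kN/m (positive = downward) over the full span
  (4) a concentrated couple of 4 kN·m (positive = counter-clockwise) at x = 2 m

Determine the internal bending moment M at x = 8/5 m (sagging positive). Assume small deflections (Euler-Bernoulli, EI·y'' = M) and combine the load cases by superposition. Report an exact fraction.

M(8/5) = 1111/75 kN·m

Load 1 — applied couple M₀=12 kN·m at a=8/3 m (b=L-a=4/3):
  M_1 = R_Ax - M_A  [x≤a] with R_A=4, M_A=4 = 4·(8/5) - 4 = 12/5 kN·m
Load 2 — applied couple M₀=-6 kN·m at a=4/3 m (b=L-a=8/3):
  M_2 = R_Ax - M_A - M₀  [x>a] with R_A=-2, M_A=0 = (-2)·(8/5) - 0 - (-6) = 14/5 kN·m
Load 3 — uniform load w=14 kN/m over full span:
  M_3 = wLx/2 - wL²/12 - wx²/2 = 14·4·(8/5)/2 - 14·4²/12 - 14·(8/5)²/2 = 616/75 kN·m
Load 4 — applied couple M₀=4 kN·m at a=2 m (b=L-a=2):
  M_4 = R_Ax - M_A  [x≤a] with R_A=3/2, M_A=1 = (3/2)·(8/5) - 1 = 7/5 kN·m
Superposition: M = Σ M_i = 1111/75 kN·m ≈ 14.813333 kN·m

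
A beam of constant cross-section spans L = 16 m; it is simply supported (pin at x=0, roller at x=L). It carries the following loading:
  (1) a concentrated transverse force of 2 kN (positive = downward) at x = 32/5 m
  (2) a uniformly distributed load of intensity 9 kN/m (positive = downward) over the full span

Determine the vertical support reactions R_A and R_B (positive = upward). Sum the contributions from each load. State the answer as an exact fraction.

R_A = 366/5 kN, R_B = 364/5 kN

Load 1 — point force P=2 kN at a=32/5 m (b=L-a=48/5):
  R_A = Pb/L = 2·(48/5)/16 = 6/5 kN
  R_B = Pa/L = 2·(32/5)/16 = 4/5 kN
Load 2 — uniform load w=9 kN/m over full span:
  R_A = wL/2 = 9·16/2 = 72 kN
  R_B = wL/2 = 9·16/2 = 72 kN
Superposition: R_A = 366/5 kN, R_B = 364/5 kN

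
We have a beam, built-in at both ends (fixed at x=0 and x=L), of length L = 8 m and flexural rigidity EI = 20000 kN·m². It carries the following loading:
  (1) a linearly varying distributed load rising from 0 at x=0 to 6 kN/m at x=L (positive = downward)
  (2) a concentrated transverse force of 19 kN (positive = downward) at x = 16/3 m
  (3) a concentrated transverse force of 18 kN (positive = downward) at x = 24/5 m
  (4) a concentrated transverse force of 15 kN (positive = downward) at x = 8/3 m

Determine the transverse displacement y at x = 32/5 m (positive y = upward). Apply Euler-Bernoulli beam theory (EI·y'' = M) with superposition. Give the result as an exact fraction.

Load 1 — triangular load w₀=6 kN/m (0→w₀ over full span):
  y_1 = -w₀x²(L-x)²(x+2L)/(120LEI) = -6·(32/5)²·(8-(32/5))²·((32/5)+2·8)/(120·8·20000) = -7168/9765625 m
Load 2 — point force P=19 kN at a=16/3 m (b=L-a=8/3):
  y_2 = -Pa²(L-x)²(3bL-(3b+a)(L-x))/(6L³EI)  [x>a] = -19·(16/3)²·(8-(32/5))²·(3·(8/3)·8-(3·(8/3)+(16/3))·(8-(32/5)))/(6·8³·20000) = -1216/1265625 m
Load 3 — point force P=18 kN at a=24/5 m (b=L-a=16/5):
  y_3 = -Pa²(L-x)²(3bL-(3b+a)(L-x))/(6L³EI)  [x>a] = -18·(24/5)²·(8-(32/5))²·(3·(16/5)·8-(3·(16/5)+(24/5))·(8-(32/5)))/(6·8³·20000) = -9072/9765625 m
Load 4 — point force P=15 kN at a=8/3 m (b=L-a=16/3):
  y_4 = -Pa²(L-x)²(3bL-(3b+a)(L-x))/(6L³EI)  [x>a] = -15·(8/3)²·(8-(32/5))²·(3·(16/3)·8-(3·(16/3)+(8/3))·(8-(32/5)))/(6·8³·20000) = -184/421875 m
Superposition: y = Σ y_i = -484088/158203125 m ≈ -0.003060 m

y(32/5) = -484088/158203125 m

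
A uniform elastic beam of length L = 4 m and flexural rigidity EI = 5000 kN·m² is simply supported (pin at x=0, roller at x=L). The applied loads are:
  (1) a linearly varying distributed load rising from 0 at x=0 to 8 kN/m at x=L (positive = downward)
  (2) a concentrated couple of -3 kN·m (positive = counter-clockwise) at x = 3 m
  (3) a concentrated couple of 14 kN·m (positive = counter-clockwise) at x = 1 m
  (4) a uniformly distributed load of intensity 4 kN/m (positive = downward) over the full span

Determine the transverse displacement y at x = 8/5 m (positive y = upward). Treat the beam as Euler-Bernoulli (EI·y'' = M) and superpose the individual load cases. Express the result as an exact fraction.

y(8/5) = -75799/29296875 m

Load 1 — triangular load w₀=8 kN/m (0→w₀ over full span):
  y_1 = -w₀x(7L⁴-10L²x²+3x⁴)/(360LEI) = -8·(8/5)·(7·4⁴-10·4²·(8/5)²+3·(8/5)⁴)/(360·4·5000) = -73024/29296875 m
Load 2 — applied couple M₀=-3 kN·m at a=3 m (b=L-a=1):
  y_2 = (M₀x³/(6L)+C₁x)/EI  [x≤a] with C₁=M₀(3b²-L²)/(6L)=13/8 = ((-3)·(8/5)³/(6·4)+(13/8)·(8/5))/5000 = 261/625000 m
Load 3 — applied couple M₀=14 kN·m at a=1 m (b=L-a=3):
  y_3 = (M₀x³/(6L)-M₀(x-a)²/2+C₁x)/EI  [x>a] with C₁=M₀(3b²-L²)/(6L)=77/12 = (14·(8/5)³/(6·4)-14·((8/5)-1)²/2+(77/12)·(8/5))/5000 = 1267/625000 m
Load 4 — uniform load w=4 kN/m over full span:
  y_4 = -wx(L³-2Lx²+x³)/(24EI) = -4·(8/5)·(4³-2·4·(8/5)²+(8/5)³)/(24·5000) = -992/390625 m
Superposition: y = Σ y_i = -75799/29296875 m ≈ -0.002587 m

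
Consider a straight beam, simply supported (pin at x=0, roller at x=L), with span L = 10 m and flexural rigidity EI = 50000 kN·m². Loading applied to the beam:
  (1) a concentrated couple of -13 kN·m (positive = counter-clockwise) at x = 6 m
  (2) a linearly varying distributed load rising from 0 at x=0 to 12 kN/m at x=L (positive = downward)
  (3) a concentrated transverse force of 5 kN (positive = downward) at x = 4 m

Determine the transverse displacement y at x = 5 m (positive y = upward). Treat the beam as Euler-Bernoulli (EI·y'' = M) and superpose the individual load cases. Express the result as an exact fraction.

y(5) = -2551/150000 m

Load 1 — applied couple M₀=-13 kN·m at a=6 m (b=L-a=4):
  y_1 = (M₀x³/(6L)+C₁x)/EI  [x≤a] with C₁=M₀(3b²-L²)/(6L)=169/15 = ((-13)·5³/(6·10)+(169/15)·5)/50000 = 117/200000 m
Load 2 — triangular load w₀=12 kN/m (0→w₀ over full span):
  y_2 = -w₀x(7L⁴-10L²x²+3x⁴)/(360LEI) = -12·5·(7·10⁴-10·10²·5²+3·5⁴)/(360·10·50000) = -1/64 m
Load 3 — point force P=5 kN at a=4 m (b=L-a=6):
  y_3 = -Pa(L-x)(2Lx-a²-x²)/(6LEI)  [x>a] = -5·4·(10-5)·(2·10·5-4²-5²)/(6·10·50000) = -59/30000 m
Superposition: y = Σ y_i = -2551/150000 m ≈ -0.017007 m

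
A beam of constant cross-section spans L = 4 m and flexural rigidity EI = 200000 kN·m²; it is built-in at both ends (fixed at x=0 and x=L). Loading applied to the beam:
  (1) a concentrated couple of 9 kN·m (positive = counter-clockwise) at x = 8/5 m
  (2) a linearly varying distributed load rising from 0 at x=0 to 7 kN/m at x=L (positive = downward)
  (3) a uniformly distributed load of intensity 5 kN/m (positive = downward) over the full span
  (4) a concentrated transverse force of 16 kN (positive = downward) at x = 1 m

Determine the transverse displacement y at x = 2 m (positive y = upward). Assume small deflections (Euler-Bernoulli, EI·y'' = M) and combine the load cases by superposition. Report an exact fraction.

y(2) = -517/15000000 m

Load 1 — applied couple M₀=9 kN·m at a=8/5 m (b=L-a=12/5):
  y_1 = (R_Ax³/6 - M_Ax²/2 - M₀(x-a)²/2)/EI  [x>a] with R_A=81/25, M_A=27/25 = ((81/25)·2³/6 - (27/25)·2²/2 - 9·(2-(8/5))²/2)/200000 = 9/1250000 m
Load 2 — triangular load w₀=7 kN/m (0→w₀ over full span):
  y_2 = -w₀x²(L-x)²(x+2L)/(120LEI) = -7·2²·(4-2)²·(2+2·4)/(120·4·200000) = -7/600000 m
Load 3 — uniform load w=5 kN/m over full span:
  y_3 = -wx²(L-x)²/(24EI) = -5·2²·(4-2)²/(24·200000) = -1/60000 m
Load 4 — point force P=16 kN at a=1 m (b=L-a=3):
  y_4 = -Pa²(L-x)²(3bL-(3b+a)(L-x))/(6L³EI)  [x>a] = -16·1²·(4-2)²·(3·3·4-(3·3+1)·(4-2))/(6·4³·200000) = -1/75000 m
Superposition: y = Σ y_i = -517/15000000 m ≈ -0.000034 m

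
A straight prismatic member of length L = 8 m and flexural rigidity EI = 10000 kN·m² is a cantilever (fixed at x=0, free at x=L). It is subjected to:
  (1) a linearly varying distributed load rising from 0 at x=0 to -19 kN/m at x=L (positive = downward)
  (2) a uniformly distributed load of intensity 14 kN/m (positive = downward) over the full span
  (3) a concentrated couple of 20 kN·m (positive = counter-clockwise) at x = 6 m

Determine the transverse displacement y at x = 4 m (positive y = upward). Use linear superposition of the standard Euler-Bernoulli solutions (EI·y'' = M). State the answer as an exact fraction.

y(4) = 23/3125 m

Load 1 — triangular load w₀=-19 kN/m (0→w₀ over full span):
  y_1 = (w₀Lx³/12-w₀L²x²/6-w₀x⁵/(120L))/EI = ((-19)·8·4³/12-(-19)·8²·4²/6-(-19)·4⁵/(120·8))/10000 = 2299/9375 m
Load 2 — uniform load w=14 kN/m over full span:
  y_2 = -wx²(x²-4Lx+6L²)/(24EI) = -14·4²·(4²-4·8·4+6·8²)/(24·10000) = -476/1875 m
Load 3 — applied couple M₀=20 kN·m at a=6 m (b=L-a=2):
  y_3 = M₀x²/(2EI)  [x≤a] = 20·4²/(2·10000) = 2/125 m
Superposition: y = Σ y_i = 23/3125 m ≈ 0.007360 m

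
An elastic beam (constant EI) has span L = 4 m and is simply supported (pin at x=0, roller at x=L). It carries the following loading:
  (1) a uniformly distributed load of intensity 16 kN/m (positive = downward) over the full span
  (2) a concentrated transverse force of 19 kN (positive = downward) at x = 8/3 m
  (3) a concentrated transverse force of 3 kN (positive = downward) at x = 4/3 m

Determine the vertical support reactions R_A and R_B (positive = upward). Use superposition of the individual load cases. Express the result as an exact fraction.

R_A = 121/3 kN, R_B = 137/3 kN

Load 1 — uniform load w=16 kN/m over full span:
  R_A = wL/2 = 16·4/2 = 32 kN
  R_B = wL/2 = 16·4/2 = 32 kN
Load 2 — point force P=19 kN at a=8/3 m (b=L-a=4/3):
  R_A = Pb/L = 19·(4/3)/4 = 19/3 kN
  R_B = Pa/L = 19·(8/3)/4 = 38/3 kN
Load 3 — point force P=3 kN at a=4/3 m (b=L-a=8/3):
  R_A = Pb/L = 3·(8/3)/4 = 2 kN
  R_B = Pa/L = 3·(4/3)/4 = 1 kN
Superposition: R_A = 121/3 kN, R_B = 137/3 kN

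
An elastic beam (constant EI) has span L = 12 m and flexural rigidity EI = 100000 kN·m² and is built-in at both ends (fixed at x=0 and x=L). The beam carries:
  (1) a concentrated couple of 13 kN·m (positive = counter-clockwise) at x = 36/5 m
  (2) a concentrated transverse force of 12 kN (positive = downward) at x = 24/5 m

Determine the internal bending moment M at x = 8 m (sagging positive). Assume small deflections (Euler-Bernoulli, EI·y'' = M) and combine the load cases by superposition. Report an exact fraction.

Load 1 — applied couple M₀=13 kN·m at a=36/5 m (b=L-a=24/5):
  M_1 = R_Ax - M_A - M₀  [x>a] with R_A=39/25, M_A=104/25 = (39/25)·8 - (104/25) - 13 = -117/25 kN·m
Load 2 — point force P=12 kN at a=24/5 m (b=L-a=36/5):
  M_2 = Pa²(a+3b)(L-x)/L³ - Pa²b/L²  [x>a] = 12·(24/5)²·((24/5)+3·(36/5))·(12-8)/12³ - 12·(24/5)²·(36/5)/12² = 384/125 kN·m
Superposition: M = Σ M_i = -201/125 kN·m ≈ -1.608000 kN·m

M(8) = -201/125 kN·m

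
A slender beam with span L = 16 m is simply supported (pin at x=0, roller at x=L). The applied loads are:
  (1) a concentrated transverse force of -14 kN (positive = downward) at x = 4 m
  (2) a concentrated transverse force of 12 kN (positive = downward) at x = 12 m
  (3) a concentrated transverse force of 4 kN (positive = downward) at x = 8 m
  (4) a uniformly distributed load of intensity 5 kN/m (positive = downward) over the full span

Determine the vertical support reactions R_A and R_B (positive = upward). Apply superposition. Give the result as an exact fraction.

R_A = 69/2 kN, R_B = 95/2 kN

Load 1 — point force P=-14 kN at a=4 m (b=L-a=12):
  R_A = Pb/L = (-14)·12/16 = -21/2 kN
  R_B = Pa/L = (-14)·4/16 = -7/2 kN
Load 2 — point force P=12 kN at a=12 m (b=L-a=4):
  R_A = Pb/L = 12·4/16 = 3 kN
  R_B = Pa/L = 12·12/16 = 9 kN
Load 3 — point force P=4 kN at a=8 m (b=L-a=8):
  R_A = Pb/L = 4·8/16 = 2 kN
  R_B = Pa/L = 4·8/16 = 2 kN
Load 4 — uniform load w=5 kN/m over full span:
  R_A = wL/2 = 5·16/2 = 40 kN
  R_B = wL/2 = 5·16/2 = 40 kN
Superposition: R_A = 69/2 kN, R_B = 95/2 kN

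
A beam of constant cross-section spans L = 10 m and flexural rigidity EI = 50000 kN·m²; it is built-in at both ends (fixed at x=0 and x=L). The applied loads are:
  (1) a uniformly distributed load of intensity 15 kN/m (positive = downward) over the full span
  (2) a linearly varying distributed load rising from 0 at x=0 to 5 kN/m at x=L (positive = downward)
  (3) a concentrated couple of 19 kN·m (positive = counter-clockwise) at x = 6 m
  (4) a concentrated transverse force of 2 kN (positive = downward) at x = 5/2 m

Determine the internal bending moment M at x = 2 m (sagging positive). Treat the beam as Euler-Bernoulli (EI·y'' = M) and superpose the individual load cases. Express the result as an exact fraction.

M(2) = -44273/6000 kN·m

Load 1 — uniform load w=15 kN/m over full span:
  M_1 = wLx/2 - wL²/12 - wx²/2 = 15·10·2/2 - 15·10²/12 - 15·2²/2 = -5 kN·m
Load 2 — triangular load w₀=5 kN/m (0→w₀ over full span):
  M_2 = 3w₀Lx/20 - w₀L²/30 - w₀x³/(6L) = 3·5·10·2/20 - 5·10²/30 - 5·2³/(6·10) = -7/3 kN·m
Load 3 — applied couple M₀=19 kN·m at a=6 m (b=L-a=4):
  M_3 = R_Ax - M_A  [x≤a] with R_A=342/125, M_A=152/25 = (342/125)·2 - (152/25) = -76/125 kN·m
Load 4 — point force P=2 kN at a=5/2 m (b=L-a=15/2):
  M_4 = Pb²(3a+b)x/L³ - Pab²/L²  [x≤a] = 2·(15/2)²·(3·(5/2)+(15/2))·2/10³ - 2·(5/2)·(15/2)²/10² = 9/16 kN·m
Superposition: M = Σ M_i = -44273/6000 kN·m ≈ -7.378833 kN·m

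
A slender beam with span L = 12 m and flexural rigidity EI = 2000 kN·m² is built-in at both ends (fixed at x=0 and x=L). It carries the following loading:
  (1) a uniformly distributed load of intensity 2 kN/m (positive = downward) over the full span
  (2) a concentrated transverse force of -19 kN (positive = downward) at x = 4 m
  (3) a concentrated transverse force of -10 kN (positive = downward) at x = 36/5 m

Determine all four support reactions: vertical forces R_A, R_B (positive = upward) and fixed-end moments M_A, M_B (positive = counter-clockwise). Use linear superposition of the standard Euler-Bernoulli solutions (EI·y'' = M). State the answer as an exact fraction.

Load 1 — uniform load w=2 kN/m over full span:
  R_A = wL/2 = 2·12/2 = 12 kN
  M_A = wL²/12 = 2·12²/12 = 24 kN·m
  R_B = wL/2 = 2·12/2 = 12 kN
  M_B = -wL²/12 = -2·12²/12 = -24 kN·m
Load 2 — point force P=-19 kN at a=4 m (b=L-a=8):
  R_A = Pb²(3a+b)/L³ = (-19)·8²·(3·4+8)/12³ = -380/27 kN
  M_A = Pab²/L² = (-19)·4·8²/12² = -304/9 kN·m
  R_B = Pa²(a+3b)/L³ = (-19)·4²·(4+3·8)/12³ = -133/27 kN
  M_B = -Pa²b/L² = -(-19)·4²·8/12² = 152/9 kN·m
Load 3 — point force P=-10 kN at a=36/5 m (b=L-a=24/5):
  R_A = Pb²(3a+b)/L³ = (-10)·(24/5)²·(3·(36/5)+(24/5))/12³ = -88/25 kN
  M_A = Pab²/L² = (-10)·(36/5)·(24/5)²/12² = -288/25 kN·m
  R_B = Pa²(a+3b)/L³ = (-10)·(36/5)²·((36/5)+3·(24/5))/12³ = -162/25 kN
  M_B = -Pa²b/L² = -(-10)·(36/5)²·(24/5)/12² = 432/25 kN·m
Superposition: R_A = -3776/675 kN, M_A = -4792/225 kN·m, R_B = 401/675 kN, M_B = 2288/225 kN·m

R_A = -3776/675 kN, M_A = -4792/225 kN·m, R_B = 401/675 kN, M_B = 2288/225 kN·m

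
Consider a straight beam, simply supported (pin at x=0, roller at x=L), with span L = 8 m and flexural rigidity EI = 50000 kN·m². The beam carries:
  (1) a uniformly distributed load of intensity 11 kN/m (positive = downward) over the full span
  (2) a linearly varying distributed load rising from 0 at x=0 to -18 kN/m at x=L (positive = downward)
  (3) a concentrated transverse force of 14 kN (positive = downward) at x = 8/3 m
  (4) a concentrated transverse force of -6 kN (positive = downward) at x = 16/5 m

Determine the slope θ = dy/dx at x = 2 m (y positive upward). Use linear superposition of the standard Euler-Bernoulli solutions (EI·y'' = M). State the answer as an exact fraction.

Load 1 — uniform load w=11 kN/m over full span:
  θ_1 = -w(L³-6Lx²+4x³)/(24EI) = -11·(8³-6·8·2²+4·2³)/(24·50000) = -121/37500 rad
Load 2 — triangular load w₀=-18 kN/m (0→w₀ over full span):
  θ_2 = -w₀(7L⁴-30L²x²+15x⁴)/(360LEI) = -(-18)·(7·8⁴-30·8²·2²+15·2⁴)/(360·8·50000) = 1327/500000 rad
Load 3 — point force P=14 kN at a=8/3 m (b=L-a=16/3):
  θ_3 = -Pb(L²-b²-3x²)/(6LEI)  [x≤a] = -14·(16/3)·(8²-(16/3)²-3·2²)/(6·8·50000) = -371/506250 rad
Load 4 — point force P=-6 kN at a=16/5 m (b=L-a=24/5):
  θ_4 = -Pb(L²-b²-3x²)/(6LEI)  [x≤a] = -(-6)·(24/5)·(8²-(24/5)²-3·2²)/(6·8·50000) = 543/1562500 rad
Superposition: θ = Σ θ_i = -969961/1012500000 rad ≈ -0.000958 rad

θ(2) = -969961/1012500000 rad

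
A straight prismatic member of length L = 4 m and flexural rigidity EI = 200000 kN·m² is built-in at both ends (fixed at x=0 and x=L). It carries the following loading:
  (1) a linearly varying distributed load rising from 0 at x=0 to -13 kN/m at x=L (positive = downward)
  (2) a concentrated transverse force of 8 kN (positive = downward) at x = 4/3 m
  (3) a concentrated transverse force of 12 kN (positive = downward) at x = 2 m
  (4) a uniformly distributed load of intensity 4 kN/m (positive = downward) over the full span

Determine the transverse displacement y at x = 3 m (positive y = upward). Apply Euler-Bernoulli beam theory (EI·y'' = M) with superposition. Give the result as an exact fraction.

Load 1 — triangular load w₀=-13 kN/m (0→w₀ over full span):
  y_1 = -w₀x²(L-x)²(x+2L)/(120LEI) = -(-13)·3²·(4-3)²·(3+2·4)/(120·4·200000) = 429/32000000 m
Load 2 — point force P=8 kN at a=4/3 m (b=L-a=8/3):
  y_2 = -Pa²(L-x)²(3bL-(3b+a)(L-x))/(6L³EI)  [x>a] = -8·(4/3)²·(4-3)²·(3·(8/3)·4-(3·(8/3)+(4/3))·(4-3))/(6·4³·200000) = -17/4050000 m
Load 3 — point force P=12 kN at a=2 m (b=L-a=2):
  y_3 = -Pa²(L-x)²(3bL-(3b+a)(L-x))/(6L³EI)  [x>a] = -12·2²·(4-3)²·(3·2·4-(3·2+2)·(4-3))/(6·4³·200000) = -1/100000 m
Load 4 — uniform load w=4 kN/m over full span:
  y_4 = -wx²(L-x)²/(24EI) = -4·3²·(4-3)²/(24·200000) = -3/400000 m
Superposition: y = Σ y_i = -21491/2592000000 m ≈ -0.000008 m

y(3) = -21491/2592000000 m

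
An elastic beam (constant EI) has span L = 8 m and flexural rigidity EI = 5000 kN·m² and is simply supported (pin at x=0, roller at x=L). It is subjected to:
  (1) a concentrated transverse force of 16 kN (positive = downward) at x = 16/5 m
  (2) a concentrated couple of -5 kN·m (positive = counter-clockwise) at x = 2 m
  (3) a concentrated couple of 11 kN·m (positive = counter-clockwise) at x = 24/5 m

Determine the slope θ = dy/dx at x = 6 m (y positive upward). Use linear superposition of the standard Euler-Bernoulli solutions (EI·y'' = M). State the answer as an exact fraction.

Load 1 — point force P=16 kN at a=16/5 m (b=L-a=24/5):
  θ_1 = -Pa(2L²-6Lx+3x²+a²)/(6LEI)  [x>a] = -16·(16/5)·(2·8²-6·8·6+3·6²+(16/5)²)/(6·8·5000) = 696/78125 rad
Load 2 — applied couple M₀=-5 kN·m at a=2 m (b=L-a=6):
  θ_2 = (M₀x²/(2L)-M₀(x-a)+C₁)/EI  [x>a] with C₁=M₀(3b²-L²)/(6L)=-55/12 = ((-5)·6²/(2·8)-(-5)·(6-2)+(-55/12))/5000 = 1/1200 rad
Load 3 — applied couple M₀=11 kN·m at a=24/5 m (b=L-a=16/5):
  θ_3 = (M₀x²/(2L)-M₀(x-a)+C₁)/EI  [x>a] with C₁=M₀(3b²-L²)/(6L)=-572/75 = (11·6²/(2·8)-11·(6-(24/5))+(-572/75))/5000 = 1177/1500000 rad
Superposition: θ = Σ θ_i = 26317/2500000 rad ≈ 0.010527 rad

θ(6) = 26317/2500000 rad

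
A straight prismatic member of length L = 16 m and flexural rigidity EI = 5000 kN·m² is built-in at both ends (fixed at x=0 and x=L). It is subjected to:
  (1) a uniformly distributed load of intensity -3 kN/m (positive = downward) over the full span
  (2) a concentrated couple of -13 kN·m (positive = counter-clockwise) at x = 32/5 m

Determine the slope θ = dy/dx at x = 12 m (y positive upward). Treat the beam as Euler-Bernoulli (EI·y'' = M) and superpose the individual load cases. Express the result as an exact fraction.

Load 1 — uniform load w=-3 kN/m over full span:
  θ_1 = -wx(L-x)(L-2x)/(12EI) = -(-3)·12·(16-12)·(16-2·12)/(12·5000) = -12/625 rad
Load 2 — applied couple M₀=-13 kN·m at a=32/5 m (b=L-a=48/5):
  θ_2 = (R_Ax²/2 - M_Ax - M₀(x-a))/EI  [x>a] with R_A=-117/100, M_A=-39/25 = ((-117/100)·12²/2 - (-39/25)·12 - (-13)·(12-(32/5)))/5000 = 91/62500 rad
Superposition: θ = Σ θ_i = -1109/62500 rad ≈ -0.017744 rad

θ(12) = -1109/62500 rad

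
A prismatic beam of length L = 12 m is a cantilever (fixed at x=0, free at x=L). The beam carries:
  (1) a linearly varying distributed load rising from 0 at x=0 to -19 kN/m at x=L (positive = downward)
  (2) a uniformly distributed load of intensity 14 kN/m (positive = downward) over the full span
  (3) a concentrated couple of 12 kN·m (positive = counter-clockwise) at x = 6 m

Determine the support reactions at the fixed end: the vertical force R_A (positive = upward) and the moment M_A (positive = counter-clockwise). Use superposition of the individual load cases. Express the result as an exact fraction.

R_A = 54 kN, M_A = 84 kN·m

Load 1 — triangular load w₀=-19 kN/m (0→w₀ over full span):
  R_A = w₀L/2 = (-19)·12/2 = -114 kN
  M_A = w₀L²/3 = (-19)·12²/3 = -912 kN·m
Load 2 — uniform load w=14 kN/m over full span:
  R_A = wL = 14·12 = 168 kN
  M_A = wL²/2 = 14·12²/2 = 1008 kN·m
Load 3 — applied couple M₀=12 kN·m at a=6 m (b=L-a=6):
  R_A = 0 kN
  M_A = -M₀ = -12 kN·m
Superposition: R_A = 54 kN, M_A = 84 kN·m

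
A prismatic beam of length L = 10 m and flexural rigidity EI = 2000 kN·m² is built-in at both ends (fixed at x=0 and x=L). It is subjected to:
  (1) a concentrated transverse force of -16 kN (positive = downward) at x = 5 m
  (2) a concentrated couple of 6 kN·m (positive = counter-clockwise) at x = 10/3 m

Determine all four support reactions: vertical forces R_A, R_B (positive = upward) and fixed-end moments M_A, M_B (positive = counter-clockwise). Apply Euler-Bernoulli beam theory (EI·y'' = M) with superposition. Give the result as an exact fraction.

Load 1 — point force P=-16 kN at a=5 m (b=L-a=5):
  R_A = Pb²(3a+b)/L³ = (-16)·5²·(3·5+5)/10³ = -8 kN
  M_A = Pab²/L² = (-16)·5·5²/10² = -20 kN·m
  R_B = Pa²(a+3b)/L³ = (-16)·5²·(5+3·5)/10³ = -8 kN
  M_B = -Pa²b/L² = -(-16)·5²·5/10² = 20 kN·m
Load 2 — applied couple M₀=6 kN·m at a=10/3 m (b=L-a=20/3):
  R_A = 6M₀ab/L³ = 6·6·(10/3)·(20/3)/10³ = 4/5 kN
  M_A = M₀b(2a-b)/L² = 6·(20/3)·(2·(10/3)-(20/3))/10² = 0 kN·m
  R_B = -6M₀ab/L³ = -6·6·(10/3)·(20/3)/10³ = -4/5 kN
  M_B = M₀a(2b-a)/L² = 6·(10/3)·(2·(20/3)-(10/3))/10² = 2 kN·m
Superposition: R_A = -36/5 kN, M_A = -20 kN·m, R_B = -44/5 kN, M_B = 22 kN·m

R_A = -36/5 kN, M_A = -20 kN·m, R_B = -44/5 kN, M_B = 22 kN·m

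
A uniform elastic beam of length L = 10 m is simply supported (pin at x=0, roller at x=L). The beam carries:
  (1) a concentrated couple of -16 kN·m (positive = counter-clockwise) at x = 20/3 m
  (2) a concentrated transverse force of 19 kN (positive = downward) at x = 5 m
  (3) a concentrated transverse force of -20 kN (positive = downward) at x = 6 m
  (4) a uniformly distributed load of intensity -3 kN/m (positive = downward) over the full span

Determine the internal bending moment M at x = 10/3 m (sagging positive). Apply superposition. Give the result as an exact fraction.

Load 1 — applied couple M₀=-16 kN·m at a=20/3 m (b=L-a=10/3):
  M_1 = M₀x/L  [x≤a] = (-16)·(10/3)/10 = -16/3 kN·m
Load 2 — point force P=19 kN at a=5 m (b=L-a=5):
  M_2 = Pbx/L  [x≤a] = 19·5·(10/3)/10 = 95/3 kN·m
Load 3 — point force P=-20 kN at a=6 m (b=L-a=4):
  M_3 = Pbx/L  [x≤a] = (-20)·4·(10/3)/10 = -80/3 kN·m
Load 4 — uniform load w=-3 kN/m over full span:
  M_4 = wx(L-x)/2 = (-3)·(10/3)·(10-(10/3))/2 = -100/3 kN·m
Superposition: M = Σ M_i = -101/3 kN·m ≈ -33.666667 kN·m

M(10/3) = -101/3 kN·m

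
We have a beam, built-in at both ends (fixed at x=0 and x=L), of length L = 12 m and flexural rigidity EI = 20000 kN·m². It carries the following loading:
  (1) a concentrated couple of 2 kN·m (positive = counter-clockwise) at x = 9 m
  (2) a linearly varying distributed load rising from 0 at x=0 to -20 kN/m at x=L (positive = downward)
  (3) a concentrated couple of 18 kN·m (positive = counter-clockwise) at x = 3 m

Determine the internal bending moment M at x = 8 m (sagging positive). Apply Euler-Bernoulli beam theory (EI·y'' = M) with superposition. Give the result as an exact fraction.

Load 1 — applied couple M₀=2 kN·m at a=9 m (b=L-a=3):
  M_1 = R_Ax - M_A  [x≤a] with R_A=3/16, M_A=5/8 = (3/16)·8 - (5/8) = 7/8 kN·m
Load 2 — triangular load w₀=-20 kN/m (0→w₀ over full span):
  M_2 = 3w₀Lx/20 - w₀L²/30 - w₀x³/(6L) = 3·(-20)·12·8/20 - (-20)·12²/30 - (-20)·8³/(6·12) = -448/9 kN·m
Load 3 — applied couple M₀=18 kN·m at a=3 m (b=L-a=9):
  M_3 = R_Ax - M_A - M₀  [x>a] with R_A=27/16, M_A=-27/8 = (27/16)·8 - (-27/8) - 18 = -9/8 kN·m
Superposition: M = Σ M_i = -1801/36 kN·m ≈ -50.027778 kN·m

M(8) = -1801/36 kN·m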